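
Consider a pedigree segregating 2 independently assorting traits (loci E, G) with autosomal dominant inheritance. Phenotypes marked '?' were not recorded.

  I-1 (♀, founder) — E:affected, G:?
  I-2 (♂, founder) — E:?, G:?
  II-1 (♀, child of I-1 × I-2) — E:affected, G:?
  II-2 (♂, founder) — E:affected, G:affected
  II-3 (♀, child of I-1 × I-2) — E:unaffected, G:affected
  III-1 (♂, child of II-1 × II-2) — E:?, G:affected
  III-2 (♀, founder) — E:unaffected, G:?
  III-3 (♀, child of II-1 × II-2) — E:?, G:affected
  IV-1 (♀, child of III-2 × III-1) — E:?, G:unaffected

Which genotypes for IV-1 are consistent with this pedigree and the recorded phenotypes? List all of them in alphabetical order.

E/I-1 aff ·: Ee
E/I-2 ? ·: ee|Ee
E/II-1 aff I-1×I-2: Ee|EE
E/II-2 aff ·: Ee|EE
E/II-3 un I-1×I-2: ee
E/III-1 ? II-1×II-2: ee|Ee|EE
E/III-2 un ·: ee
E/III-3 ? II-1×II-2: ee|Ee|EE
E/IV-1 ? III-2×III-1: ee|Ee
⇒ E over [I-1,I-2,II-1,II-2,II-3,III-1,III-2,III-3,IV-1]: 43 consistent
G/I-1 ? ·: gg|Gg|GG
G/I-2 ? ·: gg|Gg|GG
G/II-1 ? I-1×I-2: gg|Gg|GG
G/II-2 aff ·: Gg|GG
G/II-3 aff I-1×I-2: Gg|GG
G/III-1 aff II-1×II-2: Gg
G/III-2 ? ·: gg|Gg
G/III-3 aff II-1×II-2: Gg|GG
G/IV-1 un III-2×III-1: gg
⇒ G over [I-1,I-2,II-1,II-2,II-3,III-1,III-2,III-3,IV-1]: 124 consistent

IV-1 ∈ {Ee gg, ee gg}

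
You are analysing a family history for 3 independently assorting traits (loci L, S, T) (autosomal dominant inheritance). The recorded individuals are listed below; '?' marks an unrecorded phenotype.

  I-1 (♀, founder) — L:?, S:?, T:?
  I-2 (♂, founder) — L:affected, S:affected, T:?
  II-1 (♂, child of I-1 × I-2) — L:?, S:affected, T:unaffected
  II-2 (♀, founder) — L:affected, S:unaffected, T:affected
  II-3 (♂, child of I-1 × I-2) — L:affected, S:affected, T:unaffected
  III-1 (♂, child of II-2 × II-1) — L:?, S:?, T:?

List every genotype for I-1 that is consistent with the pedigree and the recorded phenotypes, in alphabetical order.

L/I-1 ? ·: ll|Ll|LL
L/I-2 aff ·: Ll|LL
L/II-1 ? I-1×I-2: ll|Ll|LL
L/II-2 aff ·: Ll|LL
L/II-3 aff I-1×I-2: Ll|LL
L/III-1 ? II-2×II-1: ll|Ll|LL
⇒ L over [I-1,I-2,II-1,II-2,II-3,III-1]: 70 consistent
S/I-1 ? ·: ss|Ss|SS
S/I-2 aff ·: Ss|SS
S/II-1 aff I-1×I-2: Ss|SS
S/II-2 un ·: ss
S/II-3 aff I-1×I-2: Ss|SS
S/III-1 ? II-2×II-1: ss|Ss
⇒ S over [I-1,I-2,II-1,II-2,II-3,III-1]: 23 consistent
T/I-1 ? ·: tt|Tt
T/I-2 ? ·: tt|Tt
T/II-1 un I-1×I-2: tt
T/II-2 aff ·: Tt|TT
T/II-3 un I-1×I-2: tt
T/III-1 ? II-2×II-1: tt|Tt
⇒ T over [I-1,I-2,II-1,II-2,II-3,III-1]: 12 consistent

I-1 ∈ {LL SS Tt, LL SS tt, LL Ss Tt, LL Ss tt, LL ss Tt, LL ss tt, Ll SS Tt, Ll SS tt, Ll Ss Tt, Ll Ss tt, Ll ss Tt, Ll ss tt, ll SS Tt, ll SS tt, ll Ss Tt, ll Ss tt, ll ss Tt, ll ss tt}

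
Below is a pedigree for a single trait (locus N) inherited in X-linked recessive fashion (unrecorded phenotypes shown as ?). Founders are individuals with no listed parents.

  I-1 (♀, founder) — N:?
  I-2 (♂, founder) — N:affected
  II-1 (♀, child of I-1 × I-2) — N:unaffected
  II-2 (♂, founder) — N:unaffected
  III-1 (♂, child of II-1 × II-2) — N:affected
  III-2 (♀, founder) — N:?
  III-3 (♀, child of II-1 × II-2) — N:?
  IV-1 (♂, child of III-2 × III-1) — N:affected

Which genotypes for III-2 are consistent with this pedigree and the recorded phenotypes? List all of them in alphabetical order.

N/I-1 ? ·: X^NX^N|X^NX^n
N/I-2 aff ·: X^nY
N/II-1 un I-1×I-2: X^NX^n
N/II-2 un ·: X^NY
N/III-1 aff II-1×II-2: X^nY
N/III-2 ? ·: X^NX^n|X^nX^n
N/III-3 ? II-1×II-2: X^NX^N|X^NX^n
N/IV-1 aff III-2×III-1: X^nY
⇒ N over [I-1,I-2,II-1,II-2,III-1,III-2,III-3,IV-1]: 8 consistent

III-2 ∈ {X^NX^n, X^nX^n}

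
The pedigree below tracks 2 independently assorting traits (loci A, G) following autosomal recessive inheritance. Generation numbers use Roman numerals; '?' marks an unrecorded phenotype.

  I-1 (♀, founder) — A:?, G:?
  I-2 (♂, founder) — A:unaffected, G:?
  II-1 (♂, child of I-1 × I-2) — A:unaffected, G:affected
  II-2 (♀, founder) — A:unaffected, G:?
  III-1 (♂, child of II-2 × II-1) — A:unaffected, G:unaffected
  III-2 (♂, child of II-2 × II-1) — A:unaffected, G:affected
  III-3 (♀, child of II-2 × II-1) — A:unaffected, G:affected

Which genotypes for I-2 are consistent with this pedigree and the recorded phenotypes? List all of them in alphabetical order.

I-2 ∈ {AA Gg, AA gg, Aa Gg, Aa gg}

A/I-1 ? ·: AA|Aa|aa
A/I-2 un ·: AA|Aa
A/II-1 un I-1×I-2: AA|Aa
A/II-2 un ·: AA|Aa
A/III-1 un II-2×II-1: AA|Aa
A/III-2 un II-2×II-1: AA|Aa
A/III-3 un II-2×II-1: AA|Aa
⇒ A over [I-1,I-2,II-1,II-2,III-1,III-2,III-3]: 116 consistent
G/I-1 ? ·: Gg|gg
G/I-2 ? ·: Gg|gg
G/II-1 aff I-1×I-2: gg
G/II-2 ? ·: Gg
G/III-1 un II-2×II-1: Gg
G/III-2 aff II-2×II-1: gg
G/III-3 aff II-2×II-1: gg
⇒ G over [I-1,I-2,II-1,II-2,III-1,III-2,III-3]: 4 consistent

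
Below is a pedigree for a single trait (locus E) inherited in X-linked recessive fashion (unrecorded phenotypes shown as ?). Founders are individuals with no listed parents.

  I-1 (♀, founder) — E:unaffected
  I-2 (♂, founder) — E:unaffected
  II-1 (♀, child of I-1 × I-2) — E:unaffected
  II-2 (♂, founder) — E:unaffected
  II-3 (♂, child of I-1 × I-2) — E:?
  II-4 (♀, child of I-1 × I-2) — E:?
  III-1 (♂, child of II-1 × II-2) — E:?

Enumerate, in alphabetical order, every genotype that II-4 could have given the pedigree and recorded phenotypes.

E/I-1 un ·: X^EX^E|X^EX^e
E/I-2 un ·: X^EY
E/II-1 un I-1×I-2: X^EX^E|X^EX^e
E/II-2 un ·: X^EY
E/II-3 ? I-1×I-2: X^EY|X^eY
E/II-4 ? I-1×I-2: X^EX^E|X^EX^e
E/III-1 ? II-1×II-2: X^EY|X^eY
⇒ E over [I-1,I-2,II-1,II-2,II-3,II-4,III-1]: 13 consistent

II-4 ∈ {X^EX^E, X^EX^e}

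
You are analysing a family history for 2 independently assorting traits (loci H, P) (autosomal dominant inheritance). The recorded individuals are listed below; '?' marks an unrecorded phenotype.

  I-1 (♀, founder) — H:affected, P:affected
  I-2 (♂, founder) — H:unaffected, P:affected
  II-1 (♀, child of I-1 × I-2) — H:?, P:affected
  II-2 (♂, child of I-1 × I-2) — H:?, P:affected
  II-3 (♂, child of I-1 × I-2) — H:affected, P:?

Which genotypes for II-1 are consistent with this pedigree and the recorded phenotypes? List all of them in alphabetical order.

II-1 ∈ {Hh PP, Hh Pp, hh PP, hh Pp}

H/I-1 aff ·: Hh|HH
H/I-2 un ·: hh
H/II-1 ? I-1×I-2: hh|Hh
H/II-2 ? I-1×I-2: hh|Hh
H/II-3 aff I-1×I-2: Hh
⇒ H over [I-1,I-2,II-1,II-2,II-3]: 5 consistent
P/I-1 aff ·: Pp|PP
P/I-2 aff ·: Pp|PP
P/II-1 aff I-1×I-2: Pp|PP
P/II-2 aff I-1×I-2: Pp|PP
P/II-3 ? I-1×I-2: pp|Pp|PP
⇒ P over [I-1,I-2,II-1,II-2,II-3]: 29 consistent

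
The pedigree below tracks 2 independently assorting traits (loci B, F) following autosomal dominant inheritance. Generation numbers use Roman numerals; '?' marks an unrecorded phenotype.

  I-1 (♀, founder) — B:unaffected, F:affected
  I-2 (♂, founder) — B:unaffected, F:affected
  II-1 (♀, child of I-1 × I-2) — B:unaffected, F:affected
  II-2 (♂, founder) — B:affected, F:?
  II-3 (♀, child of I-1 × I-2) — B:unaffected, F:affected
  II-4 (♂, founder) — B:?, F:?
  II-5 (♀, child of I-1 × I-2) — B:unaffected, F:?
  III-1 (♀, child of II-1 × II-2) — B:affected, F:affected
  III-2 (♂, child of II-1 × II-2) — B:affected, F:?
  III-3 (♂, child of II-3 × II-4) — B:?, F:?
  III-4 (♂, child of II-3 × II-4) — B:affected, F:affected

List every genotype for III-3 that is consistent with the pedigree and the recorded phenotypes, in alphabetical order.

B/I-1 un ·: bb
B/I-2 un ·: bb
B/II-1 un I-1×I-2: bb
B/II-2 aff ·: Bb|BB
B/II-3 un I-1×I-2: bb
B/II-4 ? ·: Bb|BB
B/II-5 un I-1×I-2: bb
B/III-1 aff II-1×II-2: Bb
B/III-2 aff II-1×II-2: Bb
B/III-3 ? II-3×II-4: bb|Bb
B/III-4 aff II-3×II-4: Bb
⇒ B over [I-1,I-2,II-1,II-2,II-3,II-4,II-5,III-1,III-2,III-3,III-4]: 6 consistent
F/I-1 aff ·: Ff|FF
F/I-2 aff ·: Ff|FF
F/II-1 aff I-1×I-2: Ff|FF
F/II-2 ? ·: ff|Ff|FF
F/II-3 aff I-1×I-2: Ff|FF
F/II-4 ? ·: ff|Ff|FF
F/II-5 ? I-1×I-2: ff|Ff|FF
F/III-1 aff II-1×II-2: Ff|FF
F/III-2 ? II-1×II-2: ff|Ff|FF
F/III-3 ? II-3×II-4: ff|Ff|FF
F/III-4 aff II-3×II-4: Ff|FF
⇒ F over [I-1,I-2,II-1,II-2,II-3,II-4,II-5,III-1,III-2,III-3,III-4]: 2304 consistent

III-3 ∈ {Bb FF, Bb Ff, Bb ff, bb FF, bb Ff, bb ff}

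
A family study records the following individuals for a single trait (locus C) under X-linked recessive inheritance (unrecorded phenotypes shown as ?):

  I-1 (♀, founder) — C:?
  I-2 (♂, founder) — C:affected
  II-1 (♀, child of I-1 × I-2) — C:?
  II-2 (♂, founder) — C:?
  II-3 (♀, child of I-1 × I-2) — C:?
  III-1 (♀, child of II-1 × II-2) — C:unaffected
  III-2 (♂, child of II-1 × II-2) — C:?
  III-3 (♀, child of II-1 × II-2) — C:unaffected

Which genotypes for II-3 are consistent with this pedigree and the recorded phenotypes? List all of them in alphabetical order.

II-3 ∈ {X^CX^c, X^cX^c}

C/I-1 ? ·: X^CX^C|X^CX^c|X^cX^c
C/I-2 aff ·: X^cY
C/II-1 ? I-1×I-2: X^CX^c|X^cX^c
C/II-2 ? ·: X^CY|X^cY
C/II-3 ? I-1×I-2: X^CX^c|X^cX^c
C/III-1 un II-1×II-2: X^CX^C|X^CX^c
C/III-2 ? II-1×II-2: X^CY|X^cY
C/III-3 un II-1×II-2: X^CX^C|X^CX^c
⇒ C over [I-1,I-2,II-1,II-2,II-3,III-1,III-2,III-3]: 33 consistent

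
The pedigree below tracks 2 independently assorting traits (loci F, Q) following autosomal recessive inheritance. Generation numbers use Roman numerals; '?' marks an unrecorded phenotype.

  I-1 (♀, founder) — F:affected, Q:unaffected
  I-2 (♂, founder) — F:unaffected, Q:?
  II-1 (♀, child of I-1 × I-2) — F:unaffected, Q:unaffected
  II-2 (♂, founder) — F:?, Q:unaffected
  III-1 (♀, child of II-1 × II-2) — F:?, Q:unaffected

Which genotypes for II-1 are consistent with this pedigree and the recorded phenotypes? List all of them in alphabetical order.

F/I-1 aff ·: ff
F/I-2 un ·: FF|Ff
F/II-1 un I-1×I-2: Ff
F/II-2 ? ·: FF|Ff|ff
F/III-1 ? II-1×II-2: FF|Ff|ff
⇒ F over [I-1,I-2,II-1,II-2,III-1]: 14 consistent
Q/I-1 un ·: QQ|Qq
Q/I-2 ? ·: QQ|Qq|qq
Q/II-1 un I-1×I-2: QQ|Qq
Q/II-2 un ·: QQ|Qq
Q/III-1 un II-1×II-2: QQ|Qq
⇒ Q over [I-1,I-2,II-1,II-2,III-1]: 32 consistent

II-1 ∈ {Ff QQ, Ff Qq}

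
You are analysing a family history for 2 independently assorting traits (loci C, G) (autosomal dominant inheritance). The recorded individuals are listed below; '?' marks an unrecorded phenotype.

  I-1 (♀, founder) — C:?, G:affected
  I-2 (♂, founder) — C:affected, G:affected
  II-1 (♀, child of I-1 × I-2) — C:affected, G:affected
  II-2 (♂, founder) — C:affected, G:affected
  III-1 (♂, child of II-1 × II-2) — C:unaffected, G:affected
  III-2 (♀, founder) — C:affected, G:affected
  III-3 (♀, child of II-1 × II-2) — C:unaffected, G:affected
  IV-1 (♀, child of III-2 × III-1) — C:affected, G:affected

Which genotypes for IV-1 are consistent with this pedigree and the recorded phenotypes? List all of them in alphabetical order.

IV-1 ∈ {Cc GG, Cc Gg}

C/I-1 ? ·: cc|Cc|CC
C/I-2 aff ·: Cc|CC
C/II-1 aff I-1×I-2: Cc
C/II-2 aff ·: Cc
C/III-1 un II-1×II-2: cc
C/III-2 aff ·: Cc|CC
C/III-3 un II-1×II-2: cc
C/IV-1 aff III-2×III-1: Cc
⇒ C over [I-1,I-2,II-1,II-2,III-1,III-2,III-3,IV-1]: 10 consistent
G/I-1 aff ·: Gg|GG
G/I-2 aff ·: Gg|GG
G/II-1 aff I-1×I-2: Gg|GG
G/II-2 aff ·: Gg|GG
G/III-1 aff II-1×II-2: Gg|GG
G/III-2 aff ·: Gg|GG
G/III-3 aff II-1×II-2: Gg|GG
G/IV-1 aff III-2×III-1: Gg|GG
⇒ G over [I-1,I-2,II-1,II-2,III-1,III-2,III-3,IV-1]: 152 consistent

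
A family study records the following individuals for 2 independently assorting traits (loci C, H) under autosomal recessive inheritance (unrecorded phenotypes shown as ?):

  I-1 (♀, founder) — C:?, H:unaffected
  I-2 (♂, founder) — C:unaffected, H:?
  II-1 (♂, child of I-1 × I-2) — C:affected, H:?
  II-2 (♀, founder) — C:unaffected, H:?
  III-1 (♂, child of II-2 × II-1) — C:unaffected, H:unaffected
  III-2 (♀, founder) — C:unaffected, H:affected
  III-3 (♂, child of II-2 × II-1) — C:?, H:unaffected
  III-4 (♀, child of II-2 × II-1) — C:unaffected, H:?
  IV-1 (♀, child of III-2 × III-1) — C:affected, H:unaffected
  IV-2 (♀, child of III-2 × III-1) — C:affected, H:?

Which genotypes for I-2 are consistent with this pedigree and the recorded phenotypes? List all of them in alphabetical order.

C/I-1 ? ·: Cc|cc
C/I-2 un ·: Cc
C/II-1 aff I-1×I-2: cc
C/II-2 un ·: CC|Cc
C/III-1 un II-2×II-1: Cc
C/III-2 un ·: Cc
C/III-3 ? II-2×II-1: Cc|cc
C/III-4 un II-2×II-1: Cc
C/IV-1 aff III-2×III-1: cc
C/IV-2 aff III-2×III-1: cc
⇒ C over [I-1,I-2,II-1,II-2,III-1,III-2,III-3,III-4,IV-1,IV-2]: 6 consistent
H/I-1 un ·: HH|Hh
H/I-2 ? ·: HH|Hh|hh
H/II-1 ? I-1×I-2: HH|Hh|hh
H/II-2 ? ·: HH|Hh|hh
H/III-1 un II-2×II-1: HH|Hh
H/III-2 aff ·: hh
H/III-3 un II-2×II-1: HH|Hh
H/III-4 ? II-2×II-1: HH|Hh|hh
H/IV-1 un III-2×III-1: Hh
H/IV-2 ? III-2×III-1: Hh|hh
⇒ H over [I-1,I-2,II-1,II-2,III-1,III-2,III-3,III-4,IV-1,IV-2]: 242 consistent

I-2 ∈ {Cc HH, Cc Hh, Cc hh}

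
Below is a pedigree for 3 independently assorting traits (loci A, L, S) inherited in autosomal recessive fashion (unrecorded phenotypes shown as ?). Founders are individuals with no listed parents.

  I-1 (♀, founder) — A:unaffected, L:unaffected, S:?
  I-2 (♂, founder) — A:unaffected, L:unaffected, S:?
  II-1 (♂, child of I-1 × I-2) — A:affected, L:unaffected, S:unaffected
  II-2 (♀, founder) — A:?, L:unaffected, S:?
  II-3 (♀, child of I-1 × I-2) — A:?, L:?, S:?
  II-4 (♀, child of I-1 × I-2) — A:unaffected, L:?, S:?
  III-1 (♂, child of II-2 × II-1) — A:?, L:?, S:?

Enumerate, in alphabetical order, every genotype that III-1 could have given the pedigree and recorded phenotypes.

III-1 ∈ {Aa LL SS, Aa LL Ss, Aa LL ss, Aa Ll SS, Aa Ll Ss, Aa Ll ss, Aa ll SS, Aa ll Ss, Aa ll ss, aa LL SS, aa LL Ss, aa LL ss, aa Ll SS, aa Ll Ss, aa Ll ss, aa ll SS, aa ll Ss, aa ll ss}

A/I-1 un ·: Aa
A/I-2 un ·: Aa
A/II-1 aff I-1×I-2: aa
A/II-2 ? ·: AA|Aa|aa
A/II-3 ? I-1×I-2: AA|Aa|aa
A/II-4 un I-1×I-2: AA|Aa
A/III-1 ? II-2×II-1: Aa|aa
⇒ A over [I-1,I-2,II-1,II-2,II-3,II-4,III-1]: 24 consistent
L/I-1 un ·: LL|Ll
L/I-2 un ·: LL|Ll
L/II-1 un I-1×I-2: LL|Ll
L/II-2 un ·: LL|Ll
L/II-3 ? I-1×I-2: LL|Ll|ll
L/II-4 ? I-1×I-2: LL|Ll|ll
L/III-1 ? II-2×II-1: LL|Ll|ll
⇒ L over [I-1,I-2,II-1,II-2,II-3,II-4,III-1]: 139 consistent
S/I-1 ? ·: SS|Ss|ss
S/I-2 ? ·: SS|Ss|ss
S/II-1 un I-1×I-2: SS|Ss
S/II-2 ? ·: SS|Ss|ss
S/II-3 ? I-1×I-2: SS|Ss|ss
S/II-4 ? I-1×I-2: SS|Ss|ss
S/III-1 ? II-2×II-1: SS|Ss|ss
⇒ S over [I-1,I-2,II-1,II-2,II-3,II-4,III-1]: 261 consistent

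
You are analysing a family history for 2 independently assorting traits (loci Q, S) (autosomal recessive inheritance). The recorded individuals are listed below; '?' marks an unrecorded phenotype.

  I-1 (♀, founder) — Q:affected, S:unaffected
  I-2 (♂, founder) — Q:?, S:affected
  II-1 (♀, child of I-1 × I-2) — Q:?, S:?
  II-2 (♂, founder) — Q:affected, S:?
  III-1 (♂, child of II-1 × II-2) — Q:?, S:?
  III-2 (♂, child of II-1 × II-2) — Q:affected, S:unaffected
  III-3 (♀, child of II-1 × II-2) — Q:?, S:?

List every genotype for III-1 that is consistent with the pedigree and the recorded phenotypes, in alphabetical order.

III-1 ∈ {Qq SS, Qq Ss, Qq ss, qq SS, qq Ss, qq ss}

Q/I-1 aff ·: qq
Q/I-2 ? ·: QQ|Qq|qq
Q/II-1 ? I-1×I-2: Qq|qq
Q/II-2 aff ·: qq
Q/III-1 ? II-1×II-2: Qq|qq
Q/III-2 aff II-1×II-2: qq
Q/III-3 ? II-1×II-2: Qq|qq
⇒ Q over [I-1,I-2,II-1,II-2,III-1,III-2,III-3]: 10 consistent
S/I-1 un ·: SS|Ss
S/I-2 aff ·: ss
S/II-1 ? I-1×I-2: Ss|ss
S/II-2 ? ·: SS|Ss|ss
S/III-1 ? II-1×II-2: SS|Ss|ss
S/III-2 un II-1×II-2: SS|Ss
S/III-3 ? II-1×II-2: SS|Ss|ss
⇒ S over [I-1,I-2,II-1,II-2,III-1,III-2,III-3]: 65 consistent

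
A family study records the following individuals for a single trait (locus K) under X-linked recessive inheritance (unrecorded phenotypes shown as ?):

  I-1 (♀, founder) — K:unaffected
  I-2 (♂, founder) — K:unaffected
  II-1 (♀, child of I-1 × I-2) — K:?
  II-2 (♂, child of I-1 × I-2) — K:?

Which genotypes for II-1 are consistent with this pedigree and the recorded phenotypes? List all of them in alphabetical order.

II-1 ∈ {X^KX^K, X^KX^k}

K/I-1 un ·: X^KX^K|X^KX^k
K/I-2 un ·: X^KY
K/II-1 ? I-1×I-2: X^KX^K|X^KX^k
K/II-2 ? I-1×I-2: X^KY|X^kY
⇒ K over [I-1,I-2,II-1,II-2]: 5 consistent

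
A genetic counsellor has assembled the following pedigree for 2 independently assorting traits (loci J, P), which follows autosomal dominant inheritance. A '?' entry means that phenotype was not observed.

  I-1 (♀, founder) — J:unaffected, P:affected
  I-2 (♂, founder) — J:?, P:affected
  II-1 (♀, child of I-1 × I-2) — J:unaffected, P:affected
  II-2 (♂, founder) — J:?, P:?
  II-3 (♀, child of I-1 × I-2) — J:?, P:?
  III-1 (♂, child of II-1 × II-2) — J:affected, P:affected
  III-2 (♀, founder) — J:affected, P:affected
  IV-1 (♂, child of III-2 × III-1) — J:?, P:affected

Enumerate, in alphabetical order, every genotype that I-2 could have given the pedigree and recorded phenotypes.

I-2 ∈ {Jj PP, Jj Pp, jj PP, jj Pp}

J/I-1 un ·: jj
J/I-2 ? ·: jj|Jj
J/II-1 un I-1×I-2: jj
J/II-2 ? ·: Jj|JJ
J/II-3 ? I-1×I-2: jj|Jj
J/III-1 aff II-1×II-2: Jj
J/III-2 aff ·: Jj|JJ
J/IV-1 ? III-2×III-1: jj|Jj|JJ
⇒ J over [I-1,I-2,II-1,II-2,II-3,III-1,III-2,IV-1]: 30 consistent
P/I-1 aff ·: Pp|PP
P/I-2 aff ·: Pp|PP
P/II-1 aff I-1×I-2: Pp|PP
P/II-2 ? ·: pp|Pp|PP
P/II-3 ? I-1×I-2: pp|Pp|PP
P/III-1 aff II-1×II-2: Pp|PP
P/III-2 aff ·: Pp|PP
P/IV-1 aff III-2×III-1: Pp|PP
⇒ P over [I-1,I-2,II-1,II-2,II-3,III-1,III-2,IV-1]: 238 consistent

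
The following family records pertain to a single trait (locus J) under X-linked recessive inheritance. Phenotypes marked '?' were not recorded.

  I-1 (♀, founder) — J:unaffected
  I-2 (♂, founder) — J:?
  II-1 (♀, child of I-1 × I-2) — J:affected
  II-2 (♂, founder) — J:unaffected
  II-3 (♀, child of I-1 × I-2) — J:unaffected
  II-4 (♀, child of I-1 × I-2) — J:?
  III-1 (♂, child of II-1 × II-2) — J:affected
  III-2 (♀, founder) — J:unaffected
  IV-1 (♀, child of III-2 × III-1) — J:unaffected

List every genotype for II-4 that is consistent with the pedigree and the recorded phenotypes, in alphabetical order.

J/I-1 un ·: X^JX^j
J/I-2 ? ·: X^jY
J/II-1 aff I-1×I-2: X^jX^j
J/II-2 un ·: X^JY
J/II-3 un I-1×I-2: X^JX^j
J/II-4 ? I-1×I-2: X^JX^j|X^jX^j
J/III-1 aff II-1×II-2: X^jY
J/III-2 un ·: X^JX^J|X^JX^j
J/IV-1 un III-2×III-1: X^JX^j
⇒ J over [I-1,I-2,II-1,II-2,II-3,II-4,III-1,III-2,IV-1]: 4 consistent

II-4 ∈ {X^JX^j, X^jX^j}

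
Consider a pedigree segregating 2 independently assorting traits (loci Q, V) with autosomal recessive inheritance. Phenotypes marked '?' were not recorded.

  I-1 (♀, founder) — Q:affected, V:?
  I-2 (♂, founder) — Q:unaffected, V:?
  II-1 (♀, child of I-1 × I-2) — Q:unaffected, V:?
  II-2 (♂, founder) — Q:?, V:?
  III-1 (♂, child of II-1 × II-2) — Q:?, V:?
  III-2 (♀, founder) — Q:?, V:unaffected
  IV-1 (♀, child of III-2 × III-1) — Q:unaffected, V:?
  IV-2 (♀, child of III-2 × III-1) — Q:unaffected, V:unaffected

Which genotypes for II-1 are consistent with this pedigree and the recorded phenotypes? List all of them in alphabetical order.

Q/I-1 aff ·: qq
Q/I-2 un ·: QQ|Qq
Q/II-1 un I-1×I-2: Qq
Q/II-2 ? ·: QQ|Qq|qq
Q/III-1 ? II-1×II-2: QQ|Qq|qq
Q/III-2 ? ·: QQ|Qq|qq
Q/IV-1 un III-2×III-1: QQ|Qq
Q/IV-2 un III-2×III-1: QQ|Qq
⇒ Q over [I-1,I-2,II-1,II-2,III-1,III-2,IV-1,IV-2]: 86 consistent
V/I-1 ? ·: VV|Vv|vv
V/I-2 ? ·: VV|Vv|vv
V/II-1 ? I-1×I-2: VV|Vv|vv
V/II-2 ? ·: VV|Vv|vv
V/III-1 ? II-1×II-2: VV|Vv|vv
V/III-2 un ·: VV|Vv
V/IV-1 ? III-2×III-1: VV|Vv|vv
V/IV-2 un III-2×III-1: VV|Vv
⇒ V over [I-1,I-2,II-1,II-2,III-1,III-2,IV-1,IV-2]: 546 consistent

II-1 ∈ {Qq VV, Qq Vv, Qq vv}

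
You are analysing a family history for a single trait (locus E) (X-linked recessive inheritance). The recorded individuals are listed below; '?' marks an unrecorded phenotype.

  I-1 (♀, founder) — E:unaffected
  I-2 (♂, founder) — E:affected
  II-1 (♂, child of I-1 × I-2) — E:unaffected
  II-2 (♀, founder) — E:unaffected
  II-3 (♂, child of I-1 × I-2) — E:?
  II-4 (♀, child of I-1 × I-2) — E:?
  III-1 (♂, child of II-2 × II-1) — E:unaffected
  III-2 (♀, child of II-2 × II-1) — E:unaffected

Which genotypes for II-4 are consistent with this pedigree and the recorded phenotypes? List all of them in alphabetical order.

E/I-1 un ·: X^EX^E|X^EX^e
E/I-2 aff ·: X^eY
E/II-1 un I-1×I-2: X^EY
E/II-2 un ·: X^EX^E|X^EX^e
E/II-3 ? I-1×I-2: X^EY|X^eY
E/II-4 ? I-1×I-2: X^EX^e|X^eX^e
E/III-1 un II-2×II-1: X^EY
E/III-2 un II-2×II-1: X^EX^E|X^EX^e
⇒ E over [I-1,I-2,II-1,II-2,II-3,II-4,III-1,III-2]: 15 consistent

II-4 ∈ {X^EX^e, X^eX^e}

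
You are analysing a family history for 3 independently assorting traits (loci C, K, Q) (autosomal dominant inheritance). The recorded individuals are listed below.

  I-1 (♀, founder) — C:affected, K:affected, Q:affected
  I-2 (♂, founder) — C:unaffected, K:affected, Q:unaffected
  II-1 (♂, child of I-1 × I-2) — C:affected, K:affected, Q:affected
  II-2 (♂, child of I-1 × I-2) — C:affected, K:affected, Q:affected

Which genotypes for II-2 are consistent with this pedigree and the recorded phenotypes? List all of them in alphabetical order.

II-2 ∈ {Cc KK Qq, Cc Kk Qq}

C/I-1 aff ·: Cc|CC
C/I-2 un ·: cc
C/II-1 aff I-1×I-2: Cc
C/II-2 aff I-1×I-2: Cc
⇒ C over [I-1,I-2,II-1,II-2]: 2 consistent
K/I-1 aff ·: Kk|KK
K/I-2 aff ·: Kk|KK
K/II-1 aff I-1×I-2: Kk|KK
K/II-2 aff I-1×I-2: Kk|KK
⇒ K over [I-1,I-2,II-1,II-2]: 13 consistent
Q/I-1 aff ·: Qq|QQ
Q/I-2 un ·: qq
Q/II-1 aff I-1×I-2: Qq
Q/II-2 aff I-1×I-2: Qq
⇒ Q over [I-1,I-2,II-1,II-2]: 2 consistent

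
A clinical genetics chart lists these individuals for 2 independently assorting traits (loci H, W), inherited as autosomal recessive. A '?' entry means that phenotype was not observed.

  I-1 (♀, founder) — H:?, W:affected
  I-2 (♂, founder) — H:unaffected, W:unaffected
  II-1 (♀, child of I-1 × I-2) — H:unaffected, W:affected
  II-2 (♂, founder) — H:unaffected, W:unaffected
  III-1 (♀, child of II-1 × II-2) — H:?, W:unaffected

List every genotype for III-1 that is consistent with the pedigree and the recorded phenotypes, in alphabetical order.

H/I-1 ? ·: HH|Hh|hh
H/I-2 un ·: HH|Hh
H/II-1 un I-1×I-2: HH|Hh
H/II-2 un ·: HH|Hh
H/III-1 ? II-1×II-2: HH|Hh|hh
⇒ H over [I-1,I-2,II-1,II-2,III-1]: 37 consistent
W/I-1 aff ·: ww
W/I-2 un ·: Ww
W/II-1 aff I-1×I-2: ww
W/II-2 un ·: WW|Ww
W/III-1 un II-1×II-2: Ww
⇒ W over [I-1,I-2,II-1,II-2,III-1]: 2 consistent

III-1 ∈ {HH Ww, Hh Ww, hh Ww}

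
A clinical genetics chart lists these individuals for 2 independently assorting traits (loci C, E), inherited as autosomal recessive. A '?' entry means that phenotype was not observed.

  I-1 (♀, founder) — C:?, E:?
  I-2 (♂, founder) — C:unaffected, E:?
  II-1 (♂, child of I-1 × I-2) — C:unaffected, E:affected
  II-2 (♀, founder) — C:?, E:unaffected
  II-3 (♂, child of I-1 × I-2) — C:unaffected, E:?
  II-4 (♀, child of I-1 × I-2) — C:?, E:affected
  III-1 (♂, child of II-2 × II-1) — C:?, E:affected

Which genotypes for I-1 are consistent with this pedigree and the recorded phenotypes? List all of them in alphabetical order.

C/I-1 ? ·: CC|Cc|cc
C/I-2 un ·: CC|Cc
C/II-1 un I-1×I-2: CC|Cc
C/II-2 ? ·: CC|Cc|cc
C/II-3 un I-1×I-2: CC|Cc
C/II-4 ? I-1×I-2: CC|Cc|cc
C/III-1 ? II-2×II-1: CC|Cc|cc
⇒ C over [I-1,I-2,II-1,II-2,II-3,II-4,III-1]: 179 consistent
E/I-1 ? ·: Ee|ee
E/I-2 ? ·: Ee|ee
E/II-1 aff I-1×I-2: ee
E/II-2 un ·: Ee
E/II-3 ? I-1×I-2: EE|Ee|ee
E/II-4 aff I-1×I-2: ee
E/III-1 aff II-2×II-1: ee
⇒ E over [I-1,I-2,II-1,II-2,II-3,II-4,III-1]: 8 consistent

I-1 ∈ {CC Ee, CC ee, Cc Ee, Cc ee, cc Ee, cc ee}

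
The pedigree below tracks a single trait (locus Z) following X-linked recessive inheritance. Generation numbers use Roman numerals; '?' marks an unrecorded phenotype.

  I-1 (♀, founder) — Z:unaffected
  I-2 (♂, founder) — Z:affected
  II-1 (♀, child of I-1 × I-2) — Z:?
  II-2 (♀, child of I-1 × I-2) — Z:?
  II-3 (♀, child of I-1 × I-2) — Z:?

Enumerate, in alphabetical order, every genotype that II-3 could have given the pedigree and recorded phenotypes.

II-3 ∈ {X^ZX^z, X^zX^z}

Z/I-1 un ·: X^ZX^Z|X^ZX^z
Z/I-2 aff ·: X^zY
Z/II-1 ? I-1×I-2: X^ZX^z|X^zX^z
Z/II-2 ? I-1×I-2: X^ZX^z|X^zX^z
Z/II-3 ? I-1×I-2: X^ZX^z|X^zX^z
⇒ Z over [I-1,I-2,II-1,II-2,II-3]: 9 consistent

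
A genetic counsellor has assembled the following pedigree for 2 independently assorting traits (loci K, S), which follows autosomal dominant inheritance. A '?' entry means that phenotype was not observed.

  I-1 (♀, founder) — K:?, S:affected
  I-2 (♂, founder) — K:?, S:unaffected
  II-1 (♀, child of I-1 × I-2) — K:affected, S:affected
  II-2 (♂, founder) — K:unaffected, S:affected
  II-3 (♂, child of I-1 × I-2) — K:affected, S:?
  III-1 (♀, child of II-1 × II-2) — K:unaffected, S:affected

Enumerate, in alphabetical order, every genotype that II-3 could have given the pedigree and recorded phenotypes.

K/I-1 ? ·: kk|Kk|KK
K/I-2 ? ·: kk|Kk|KK
K/II-1 aff I-1×I-2: Kk
K/II-2 un ·: kk
K/II-3 aff I-1×I-2: Kk|KK
K/III-1 un II-1×II-2: kk
⇒ K over [I-1,I-2,II-1,II-2,II-3,III-1]: 10 consistent
S/I-1 aff ·: Ss|SS
S/I-2 un ·: ss
S/II-1 aff I-1×I-2: Ss
S/II-2 aff ·: Ss|SS
S/II-3 ? I-1×I-2: ss|Ss
S/III-1 aff II-1×II-2: Ss|SS
⇒ S over [I-1,I-2,II-1,II-2,II-3,III-1]: 12 consistent

II-3 ∈ {KK Ss, KK ss, Kk Ss, Kk ss}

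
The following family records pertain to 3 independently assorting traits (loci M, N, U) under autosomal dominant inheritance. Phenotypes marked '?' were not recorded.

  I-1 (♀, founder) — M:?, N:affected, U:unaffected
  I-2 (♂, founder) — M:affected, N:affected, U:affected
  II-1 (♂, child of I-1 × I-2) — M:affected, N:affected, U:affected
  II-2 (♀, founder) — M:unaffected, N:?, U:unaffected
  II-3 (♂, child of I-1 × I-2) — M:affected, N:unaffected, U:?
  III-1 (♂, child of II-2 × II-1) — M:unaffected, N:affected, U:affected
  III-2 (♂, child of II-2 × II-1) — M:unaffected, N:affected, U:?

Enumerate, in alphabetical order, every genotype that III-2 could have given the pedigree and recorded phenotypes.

M/I-1 ? ·: mm|Mm|MM
M/I-2 aff ·: Mm|MM
M/II-1 aff I-1×I-2: Mm
M/II-2 un ·: mm
M/II-3 aff I-1×I-2: Mm|MM
M/III-1 un II-2×II-1: mm
M/III-2 un II-2×II-1: mm
⇒ M over [I-1,I-2,II-1,II-2,II-3,III-1,III-2]: 8 consistent
N/I-1 aff ·: Nn
N/I-2 aff ·: Nn
N/II-1 aff I-1×I-2: Nn|NN
N/II-2 ? ·: nn|Nn|NN
N/II-3 un I-1×I-2: nn
N/III-1 aff II-2×II-1: Nn|NN
N/III-2 aff II-2×II-1: Nn|NN
⇒ N over [I-1,I-2,II-1,II-2,II-3,III-1,III-2]: 15 consistent
U/I-1 un ·: uu
U/I-2 aff ·: Uu|UU
U/II-1 aff I-1×I-2: Uu
U/II-2 un ·: uu
U/II-3 ? I-1×I-2: uu|Uu
U/III-1 aff II-2×II-1: Uu
U/III-2 ? II-2×II-1: uu|Uu
⇒ U over [I-1,I-2,II-1,II-2,II-3,III-1,III-2]: 6 consistent

III-2 ∈ {mm NN Uu, mm NN uu, mm Nn Uu, mm Nn uu}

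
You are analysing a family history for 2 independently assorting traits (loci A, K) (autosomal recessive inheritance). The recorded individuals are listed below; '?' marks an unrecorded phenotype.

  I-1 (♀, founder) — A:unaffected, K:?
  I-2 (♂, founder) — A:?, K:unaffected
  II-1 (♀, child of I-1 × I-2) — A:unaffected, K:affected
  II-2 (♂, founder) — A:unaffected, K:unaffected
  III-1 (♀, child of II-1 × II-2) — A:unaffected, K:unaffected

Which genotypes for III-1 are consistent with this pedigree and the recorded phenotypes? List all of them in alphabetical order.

III-1 ∈ {AA Kk, Aa Kk}

A/I-1 un ·: AA|Aa
A/I-2 ? ·: AA|Aa|aa
A/II-1 un I-1×I-2: AA|Aa
A/II-2 un ·: AA|Aa
A/III-1 un II-1×II-2: AA|Aa
⇒ A over [I-1,I-2,II-1,II-2,III-1]: 32 consistent
K/I-1 ? ·: Kk|kk
K/I-2 un ·: Kk
K/II-1 aff I-1×I-2: kk
K/II-2 un ·: KK|Kk
K/III-1 un II-1×II-2: Kk
⇒ K over [I-1,I-2,II-1,II-2,III-1]: 4 consistent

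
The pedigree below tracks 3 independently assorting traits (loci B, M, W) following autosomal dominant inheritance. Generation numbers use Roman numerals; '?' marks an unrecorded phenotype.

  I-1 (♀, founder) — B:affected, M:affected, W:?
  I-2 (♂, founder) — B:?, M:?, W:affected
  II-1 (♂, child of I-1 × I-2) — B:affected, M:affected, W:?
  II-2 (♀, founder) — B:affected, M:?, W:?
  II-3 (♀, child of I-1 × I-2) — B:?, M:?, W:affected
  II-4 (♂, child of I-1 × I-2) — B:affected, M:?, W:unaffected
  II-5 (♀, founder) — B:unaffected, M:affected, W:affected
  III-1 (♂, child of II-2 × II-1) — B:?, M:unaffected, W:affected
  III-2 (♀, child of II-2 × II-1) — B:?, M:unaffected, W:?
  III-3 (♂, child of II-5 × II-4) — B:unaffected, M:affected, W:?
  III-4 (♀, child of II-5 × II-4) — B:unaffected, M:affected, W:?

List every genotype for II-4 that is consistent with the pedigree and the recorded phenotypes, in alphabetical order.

II-4 ∈ {Bb MM ww, Bb Mm ww, Bb mm ww}

B/I-1 aff ·: Bb|BB
B/I-2 ? ·: bb|Bb|BB
B/II-1 aff I-1×I-2: Bb|BB
B/II-2 aff ·: Bb|BB
B/II-3 ? I-1×I-2: bb|Bb|BB
B/II-4 aff I-1×I-2: Bb
B/II-5 un ·: bb
B/III-1 ? II-2×II-1: bb|Bb|BB
B/III-2 ? II-2×II-1: bb|Bb|BB
B/III-3 un II-5×II-4: bb
B/III-4 un II-5×II-4: bb
⇒ B over [I-1,I-2,II-1,II-2,II-3,II-4,II-5,III-1,III-2,III-3,III-4]: 165 consistent
M/I-1 aff ·: Mm|MM
M/I-2 ? ·: mm|Mm|MM
M/II-1 aff I-1×I-2: Mm
M/II-2 ? ·: mm|Mm
M/II-3 ? I-1×I-2: mm|Mm|MM
M/II-4 ? I-1×I-2: mm|Mm|MM
M/II-5 aff ·: Mm|MM
M/III-1 un II-2×II-1: mm
M/III-2 un II-2×II-1: mm
M/III-3 aff II-5×II-4: Mm|MM
M/III-4 aff II-5×II-4: Mm|MM
⇒ M over [I-1,I-2,II-1,II-2,II-3,II-4,II-5,III-1,III-2,III-3,III-4]: 250 consistent
W/I-1 ? ·: ww|Ww
W/I-2 aff ·: Ww
W/II-1 ? I-1×I-2: ww|Ww|WW
W/II-2 ? ·: ww|Ww|WW
W/II-3 aff I-1×I-2: Ww|WW
W/II-4 un I-1×I-2: ww
W/II-5 aff ·: Ww|WW
W/III-1 aff II-2×II-1: Ww|WW
W/III-2 ? II-2×II-1: ww|Ww|WW
W/III-3 ? II-5×II-4: ww|Ww
W/III-4 ? II-5×II-4: ww|Ww
⇒ W over [I-1,I-2,II-1,II-2,II-3,II-4,II-5,III-1,III-2,III-3,III-4]: 285 consistent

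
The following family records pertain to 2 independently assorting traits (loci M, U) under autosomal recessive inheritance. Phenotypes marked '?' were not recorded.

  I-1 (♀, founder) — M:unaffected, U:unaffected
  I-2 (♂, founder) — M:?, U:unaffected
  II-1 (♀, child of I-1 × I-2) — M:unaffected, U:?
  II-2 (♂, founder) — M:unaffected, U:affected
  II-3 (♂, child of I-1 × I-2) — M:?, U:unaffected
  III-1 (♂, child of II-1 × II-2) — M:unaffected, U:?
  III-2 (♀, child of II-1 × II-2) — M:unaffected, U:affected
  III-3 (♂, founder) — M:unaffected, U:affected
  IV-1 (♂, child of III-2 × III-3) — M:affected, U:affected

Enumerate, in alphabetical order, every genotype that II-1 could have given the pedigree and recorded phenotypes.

II-1 ∈ {MM Uu, MM uu, Mm Uu, Mm uu}

M/I-1 un ·: MM|Mm
M/I-2 ? ·: MM|Mm|mm
M/II-1 un I-1×I-2: MM|Mm
M/II-2 un ·: MM|Mm
M/II-3 ? I-1×I-2: MM|Mm|mm
M/III-1 un II-1×II-2: MM|Mm
M/III-2 un II-1×II-2: Mm
M/III-3 un ·: Mm
M/IV-1 aff III-2×III-3: mm
⇒ M over [I-1,I-2,II-1,II-2,II-3,III-1,III-2,III-3,IV-1]: 56 consistent
U/I-1 un ·: UU|Uu
U/I-2 un ·: UU|Uu
U/II-1 ? I-1×I-2: Uu|uu
U/II-2 aff ·: uu
U/II-3 un I-1×I-2: UU|Uu
U/III-1 ? II-1×II-2: Uu|uu
U/III-2 aff II-1×II-2: uu
U/III-3 aff ·: uu
U/IV-1 aff III-2×III-3: uu
⇒ U over [I-1,I-2,II-1,II-2,II-3,III-1,III-2,III-3,IV-1]: 14 consistent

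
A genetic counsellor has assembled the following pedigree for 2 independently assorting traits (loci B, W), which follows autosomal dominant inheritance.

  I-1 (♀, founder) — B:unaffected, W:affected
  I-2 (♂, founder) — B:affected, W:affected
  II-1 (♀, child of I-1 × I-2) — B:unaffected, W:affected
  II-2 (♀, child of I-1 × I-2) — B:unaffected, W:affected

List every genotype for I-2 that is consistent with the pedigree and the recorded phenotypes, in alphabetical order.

B/I-1 un ·: bb
B/I-2 aff ·: Bb
B/II-1 un I-1×I-2: bb
B/II-2 un I-1×I-2: bb
⇒ B over [I-1,I-2,II-1,II-2]: 1 consistent
W/I-1 aff ·: Ww|WW
W/I-2 aff ·: Ww|WW
W/II-1 aff I-1×I-2: Ww|WW
W/II-2 aff I-1×I-2: Ww|WW
⇒ W over [I-1,I-2,II-1,II-2]: 13 consistent

I-2 ∈ {Bb WW, Bb Ww}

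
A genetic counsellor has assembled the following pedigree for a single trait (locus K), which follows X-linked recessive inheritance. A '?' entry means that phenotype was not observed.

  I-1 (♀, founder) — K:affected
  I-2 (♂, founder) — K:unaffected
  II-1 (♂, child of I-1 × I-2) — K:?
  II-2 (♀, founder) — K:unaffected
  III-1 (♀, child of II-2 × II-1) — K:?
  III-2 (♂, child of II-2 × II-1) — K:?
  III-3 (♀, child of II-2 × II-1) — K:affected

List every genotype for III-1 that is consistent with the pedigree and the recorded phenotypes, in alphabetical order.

III-1 ∈ {X^KX^k, X^kX^k}

K/I-1 aff ·: X^kX^k
K/I-2 un ·: X^KY
K/II-1 ? I-1×I-2: X^kY
K/II-2 un ·: X^KX^k
K/III-1 ? II-2×II-1: X^KX^k|X^kX^k
K/III-2 ? II-2×II-1: X^KY|X^kY
K/III-3 aff II-2×II-1: X^kX^k
⇒ K over [I-1,I-2,II-1,II-2,III-1,III-2,III-3]: 4 consistent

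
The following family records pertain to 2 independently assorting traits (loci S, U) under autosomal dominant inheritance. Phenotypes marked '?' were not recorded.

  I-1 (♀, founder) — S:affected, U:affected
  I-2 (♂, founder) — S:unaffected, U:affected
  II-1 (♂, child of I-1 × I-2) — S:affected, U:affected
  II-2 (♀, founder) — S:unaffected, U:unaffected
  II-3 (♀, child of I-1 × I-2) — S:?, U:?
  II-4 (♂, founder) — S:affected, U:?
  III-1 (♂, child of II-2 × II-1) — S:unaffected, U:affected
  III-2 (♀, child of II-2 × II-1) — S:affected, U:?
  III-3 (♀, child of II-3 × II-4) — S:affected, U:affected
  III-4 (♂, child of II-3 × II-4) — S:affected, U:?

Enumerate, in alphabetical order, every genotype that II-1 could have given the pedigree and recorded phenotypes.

II-1 ∈ {Ss UU, Ss Uu}

S/I-1 aff ·: Ss|SS
S/I-2 un ·: ss
S/II-1 aff I-1×I-2: Ss
S/II-2 un ·: ss
S/II-3 ? I-1×I-2: ss|Ss
S/II-4 aff ·: Ss|SS
S/III-1 un II-2×II-1: ss
S/III-2 aff II-2×II-1: Ss
S/III-3 aff II-3×II-4: Ss|SS
S/III-4 aff II-3×II-4: Ss|SS
⇒ S over [I-1,I-2,II-1,II-2,II-3,II-4,III-1,III-2,III-3,III-4]: 18 consistent
U/I-1 aff ·: Uu|UU
U/I-2 aff ·: Uu|UU
U/II-1 aff I-1×I-2: Uu|UU
U/II-2 un ·: uu
U/II-3 ? I-1×I-2: uu|Uu|UU
U/II-4 ? ·: uu|Uu|UU
U/III-1 aff II-2×II-1: Uu
U/III-2 ? II-2×II-1: uu|Uu
U/III-3 aff II-3×II-4: Uu|UU
U/III-4 ? II-3×II-4: uu|Uu|UU
⇒ U over [I-1,I-2,II-1,II-2,II-3,II-4,III-1,III-2,III-3,III-4]: 177 consistent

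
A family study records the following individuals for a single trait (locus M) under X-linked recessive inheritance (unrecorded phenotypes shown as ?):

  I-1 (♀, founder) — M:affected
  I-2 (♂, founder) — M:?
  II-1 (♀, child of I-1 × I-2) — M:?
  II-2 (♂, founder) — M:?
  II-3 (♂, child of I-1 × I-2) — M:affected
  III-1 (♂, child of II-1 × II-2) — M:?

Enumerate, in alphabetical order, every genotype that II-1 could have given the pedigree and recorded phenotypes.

II-1 ∈ {X^MX^m, X^mX^m}

M/I-1 aff ·: X^mX^m
M/I-2 ? ·: X^MY|X^mY
M/II-1 ? I-1×I-2: X^MX^m|X^mX^m
M/II-2 ? ·: X^MY|X^mY
M/II-3 aff I-1×I-2: X^mY
M/III-1 ? II-1×II-2: X^MY|X^mY
⇒ M over [I-1,I-2,II-1,II-2,II-3,III-1]: 6 consistent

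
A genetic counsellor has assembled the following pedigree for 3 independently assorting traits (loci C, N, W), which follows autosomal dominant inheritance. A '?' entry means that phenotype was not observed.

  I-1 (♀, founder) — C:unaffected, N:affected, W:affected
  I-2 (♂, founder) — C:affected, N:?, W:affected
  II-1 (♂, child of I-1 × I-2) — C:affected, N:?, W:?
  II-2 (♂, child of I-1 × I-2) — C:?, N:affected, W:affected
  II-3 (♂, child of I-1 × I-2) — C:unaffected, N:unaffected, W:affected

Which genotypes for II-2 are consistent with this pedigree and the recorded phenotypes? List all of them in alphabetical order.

C/I-1 un ·: cc
C/I-2 aff ·: Cc
C/II-1 aff I-1×I-2: Cc
C/II-2 ? I-1×I-2: cc|Cc
C/II-3 un I-1×I-2: cc
⇒ C over [I-1,I-2,II-1,II-2,II-3]: 2 consistent
N/I-1 aff ·: Nn
N/I-2 ? ·: nn|Nn
N/II-1 ? I-1×I-2: nn|Nn|NN
N/II-2 aff I-1×I-2: Nn|NN
N/II-3 un I-1×I-2: nn
⇒ N over [I-1,I-2,II-1,II-2,II-3]: 8 consistent
W/I-1 aff ·: Ww|WW
W/I-2 aff ·: Ww|WW
W/II-1 ? I-1×I-2: ww|Ww|WW
W/II-2 aff I-1×I-2: Ww|WW
W/II-3 aff I-1×I-2: Ww|WW
⇒ W over [I-1,I-2,II-1,II-2,II-3]: 29 consistent

II-2 ∈ {Cc NN WW, Cc NN Ww, Cc Nn WW, Cc Nn Ww, cc NN WW, cc NN Ww, cc Nn WW, cc Nn Ww}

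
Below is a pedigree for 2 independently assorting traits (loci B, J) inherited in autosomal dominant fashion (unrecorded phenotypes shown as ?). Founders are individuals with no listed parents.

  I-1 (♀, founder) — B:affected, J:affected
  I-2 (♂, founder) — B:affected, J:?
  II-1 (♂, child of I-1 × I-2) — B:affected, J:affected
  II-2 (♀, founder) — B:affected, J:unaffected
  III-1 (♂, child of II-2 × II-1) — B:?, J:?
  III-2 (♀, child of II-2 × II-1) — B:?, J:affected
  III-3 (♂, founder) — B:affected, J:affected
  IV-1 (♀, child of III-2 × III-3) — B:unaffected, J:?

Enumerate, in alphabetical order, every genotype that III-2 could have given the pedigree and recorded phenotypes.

III-2 ∈ {Bb Jj, bb Jj}

B/I-1 aff ·: Bb|BB
B/I-2 aff ·: Bb|BB
B/II-1 aff I-1×I-2: Bb|BB
B/II-2 aff ·: Bb|BB
B/III-1 ? II-2×II-1: bb|Bb|BB
B/III-2 ? II-2×II-1: bb|Bb
B/III-3 aff ·: Bb
B/IV-1 un III-2×III-3: bb
⇒ B over [I-1,I-2,II-1,II-2,III-1,III-2,III-3,IV-1]: 32 consistent
J/I-1 aff ·: Jj|JJ
J/I-2 ? ·: jj|Jj|JJ
J/II-1 aff I-1×I-2: Jj|JJ
J/II-2 un ·: jj
J/III-1 ? II-2×II-1: jj|Jj
J/III-2 aff II-2×II-1: Jj
J/III-3 aff ·: Jj|JJ
J/IV-1 ? III-2×III-3: jj|Jj|JJ
⇒ J over [I-1,I-2,II-1,II-2,III-1,III-2,III-3,IV-1]: 70 consistent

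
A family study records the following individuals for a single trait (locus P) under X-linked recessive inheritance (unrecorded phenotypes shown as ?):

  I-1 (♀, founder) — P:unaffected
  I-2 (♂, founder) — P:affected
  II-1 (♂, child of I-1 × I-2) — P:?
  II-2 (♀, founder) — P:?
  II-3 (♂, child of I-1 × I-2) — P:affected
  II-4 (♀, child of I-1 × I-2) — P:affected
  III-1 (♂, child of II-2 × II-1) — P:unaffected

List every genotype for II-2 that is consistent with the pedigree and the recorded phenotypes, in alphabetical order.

P/I-1 un ·: X^PX^p
P/I-2 aff ·: X^pY
P/II-1 ? I-1×I-2: X^PY|X^pY
P/II-2 ? ·: X^PX^P|X^PX^p
P/II-3 aff I-1×I-2: X^pY
P/II-4 aff I-1×I-2: X^pX^p
P/III-1 un II-2×II-1: X^PY
⇒ P over [I-1,I-2,II-1,II-2,II-3,II-4,III-1]: 4 consistent

II-2 ∈ {X^PX^P, X^PX^p}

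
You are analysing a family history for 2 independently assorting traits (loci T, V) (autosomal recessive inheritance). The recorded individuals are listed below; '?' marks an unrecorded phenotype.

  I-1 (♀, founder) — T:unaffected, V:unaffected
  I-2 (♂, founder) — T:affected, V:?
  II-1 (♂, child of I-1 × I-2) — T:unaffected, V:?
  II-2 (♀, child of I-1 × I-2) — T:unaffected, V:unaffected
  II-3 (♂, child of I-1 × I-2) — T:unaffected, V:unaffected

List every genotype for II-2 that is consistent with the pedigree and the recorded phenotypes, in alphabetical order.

II-2 ∈ {Tt VV, Tt Vv}

T/I-1 un ·: TT|Tt
T/I-2 aff ·: tt
T/II-1 un I-1×I-2: Tt
T/II-2 un I-1×I-2: Tt
T/II-3 un I-1×I-2: Tt
⇒ T over [I-1,I-2,II-1,II-2,II-3]: 2 consistent
V/I-1 un ·: VV|Vv
V/I-2 ? ·: VV|Vv|vv
V/II-1 ? I-1×I-2: VV|Vv|vv
V/II-2 un I-1×I-2: VV|Vv
V/II-3 un I-1×I-2: VV|Vv
⇒ V over [I-1,I-2,II-1,II-2,II-3]: 32 consistent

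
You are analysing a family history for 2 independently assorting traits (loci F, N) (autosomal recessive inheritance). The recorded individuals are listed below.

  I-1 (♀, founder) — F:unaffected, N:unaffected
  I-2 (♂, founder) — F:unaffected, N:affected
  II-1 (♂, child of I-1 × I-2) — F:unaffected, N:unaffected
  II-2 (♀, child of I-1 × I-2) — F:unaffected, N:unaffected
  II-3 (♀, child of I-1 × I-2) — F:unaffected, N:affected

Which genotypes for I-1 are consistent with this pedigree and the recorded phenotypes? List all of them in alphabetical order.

F/I-1 un ·: FF|Ff
F/I-2 un ·: FF|Ff
F/II-1 un I-1×I-2: FF|Ff
F/II-2 un I-1×I-2: FF|Ff
F/II-3 un I-1×I-2: FF|Ff
⇒ F over [I-1,I-2,II-1,II-2,II-3]: 25 consistent
N/I-1 un ·: Nn
N/I-2 aff ·: nn
N/II-1 un I-1×I-2: Nn
N/II-2 un I-1×I-2: Nn
N/II-3 aff I-1×I-2: nn
⇒ N over [I-1,I-2,II-1,II-2,II-3]: 1 consistent

I-1 ∈ {FF Nn, Ff Nn}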